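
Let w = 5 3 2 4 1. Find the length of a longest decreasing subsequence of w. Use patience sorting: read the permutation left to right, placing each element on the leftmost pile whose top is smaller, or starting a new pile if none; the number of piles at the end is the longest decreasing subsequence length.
5: new pile. tops = [5]
3: new pile. tops = [5, 3]
2: new pile. tops = [5, 3, 2]
4: onto pile 2 (replacing 3). tops = [5, 4, 2]
1: new pile. tops = [5, 4, 2, 1]

4 piles, so the longest decreasing subsequence has length 4.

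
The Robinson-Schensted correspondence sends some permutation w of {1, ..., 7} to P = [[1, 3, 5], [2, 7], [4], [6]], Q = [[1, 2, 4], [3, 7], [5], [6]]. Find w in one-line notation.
Reverse the RSK construction: for i from n down to 1, find the cell of Q containing i, remove the entry at that cell from P, and reverse-bump it up through P; the value ejected from row 1 is w(i).

Step i=7: Q has 7 at row 2, column 2; remove 7 from row 2 of P and reverse-bump: 7 enters row 1 and ejects 5. So w(7) = 5. P is now [[1, 3, 7], [2], [4], [6]].
Step i=6: Q has 6 at row 4, column 1; remove 6 from row 4 of P and reverse-bump: 6 enters row 3 and ejects 4; 4 enters row 2 and ejects 2; 2 enters row 1 and ejects 1. So w(6) = 1. P is now [[2, 3, 7], [4], [6]].
Step i=5: Q has 5 at row 3, column 1; remove 6 from row 3 of P and reverse-bump: 6 enters row 2 and ejects 4; 4 enters row 1 and ejects 3. So w(5) = 3. P is now [[2, 4, 7], [6]].
Step i=4: Q has 4 at row 1, column 3; remove that cell from P, ejecting 7. So w(4) = 7. P is now [[2, 4], [6]].
Step i=3: Q has 3 at row 2, column 1; remove 6 from row 2 of P and reverse-bump: 6 enters row 1 and ejects 4. So w(3) = 4. P is now [[2, 6]].
Step i=2: Q has 2 at row 1, column 2; remove that cell from P, ejecting 6. So w(2) = 6. P is now [[2]].
Step i=1: Q has 1 at row 1, column 1; remove that cell from P, ejecting 2. So w(1) = 2. P is now [].

So w = 2 6 4 7 3 1 5.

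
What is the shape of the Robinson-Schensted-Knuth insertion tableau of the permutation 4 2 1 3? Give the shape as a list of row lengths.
Row-insert each entry into an empty tableau.

After inserting 4: P = [[4]].
After inserting 2: P = [[2], [4]].
After inserting 1: P = [[1], [2], [4]].
After inserting 3: P = [[1, 3], [2], [4]].

The final insertion tableau P = [[1, 3], [2], [4]] has shape [2, 1, 1].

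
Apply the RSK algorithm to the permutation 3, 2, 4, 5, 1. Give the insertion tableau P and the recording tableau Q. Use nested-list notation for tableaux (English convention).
P = [[1, 4, 5], [2], [3]], Q = [[1, 3, 4], [2], [5]]

Insert each entry of the permutation into P by Schensted row insertion, recording in Q the position of each new cell.

Insert 3: appended to row 1. P = [[3]], Q = [[1]].
Insert 2: 2 bumps 3 from row 1; 3 starts row 2. P = [[2], [3]], Q = [[1], [2]].
Insert 4: appended to row 1. P = [[2, 4], [3]], Q = [[1, 3], [2]].
Insert 5: appended to row 1. P = [[2, 4, 5], [3]], Q = [[1, 3, 4], [2]].
Insert 1: 1 bumps 2 from row 1; 2 bumps 3 from row 2; 3 starts row 3. P = [[1, 4, 5], [2], [3]], Q = [[1, 3, 4], [2], [5]].

So P = [[1, 4, 5], [2], [3]], Q = [[1, 3, 4], [2], [5]].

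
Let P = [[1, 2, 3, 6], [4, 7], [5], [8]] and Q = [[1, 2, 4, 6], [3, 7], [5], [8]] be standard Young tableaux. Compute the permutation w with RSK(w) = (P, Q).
Reverse the RSK construction: for i from n down to 1, find the cell of Q containing i, remove the entry at that cell from P, and reverse-bump it up through P; the value ejected from row 1 is w(i).

Step i=8: Q has 8 at row 4, column 1; remove 8 from row 4 of P and reverse-bump: 8 enters row 3 and ejects 5; 5 enters row 2 and ejects 4; 4 enters row 1 and ejects 3. So w(8) = 3. P is now [[1, 2, 4, 6], [5, 7], [8]].
Step i=7: Q has 7 at row 2, column 2; remove 7 from row 2 of P and reverse-bump: 7 enters row 1 and ejects 6. So w(7) = 6. P is now [[1, 2, 4, 7], [5], [8]].
Step i=6: Q has 6 at row 1, column 4; remove that cell from P, ejecting 7. So w(6) = 7. P is now [[1, 2, 4], [5], [8]].
Step i=5: Q has 5 at row 3, column 1; remove 8 from row 3 of P and reverse-bump: 8 enters row 2 and ejects 5; 5 enters row 1 and ejects 4. So w(5) = 4. P is now [[1, 2, 5], [8]].
Step i=4: Q has 4 at row 1, column 3; remove that cell from P, ejecting 5. So w(4) = 5. P is now [[1, 2], [8]].
Step i=3: Q has 3 at row 2, column 1; remove 8 from row 2 of P and reverse-bump: 8 enters row 1 and ejects 2. So w(3) = 2. P is now [[1, 8]].
Step i=2: Q has 2 at row 1, column 2; remove that cell from P, ejecting 8. So w(2) = 8. P is now [[1]].
Step i=1: Q has 1 at row 1, column 1; remove that cell from P, ejecting 1. So w(1) = 1. P is now [].

So w = 1 8 2 5 4 7 6 3.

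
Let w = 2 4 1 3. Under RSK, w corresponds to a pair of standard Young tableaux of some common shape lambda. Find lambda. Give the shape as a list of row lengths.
[2, 2]

Row-insert each entry into an empty tableau.

After inserting 2: P = [[2]].
After inserting 4: P = [[2, 4]].
After inserting 1: P = [[1, 4], [2]].
After inserting 3: P = [[1, 3], [2, 4]].

The final insertion tableau P = [[1, 3], [2, 4]] has shape [2, 2].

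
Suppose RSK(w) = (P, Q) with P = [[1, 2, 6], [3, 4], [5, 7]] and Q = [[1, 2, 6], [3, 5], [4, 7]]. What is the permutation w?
Reverse the RSK construction: for i from n down to 1, find the cell of Q containing i, remove the entry at that cell from P, and reverse-bump it up through P; the value ejected from row 1 is w(i).

Step i=7: Q has 7 at row 3, column 2; remove 7 from row 3 of P and reverse-bump: 7 enters row 2 and ejects 4; 4 enters row 1 and ejects 2. So w(7) = 2. P is now [[1, 4, 6], [3, 7], [5]].
Step i=6: Q has 6 at row 1, column 3; remove that cell from P, ejecting 6. So w(6) = 6. P is now [[1, 4], [3, 7], [5]].
Step i=5: Q has 5 at row 2, column 2; remove 7 from row 2 of P and reverse-bump: 7 enters row 1 and ejects 4. So w(5) = 4. P is now [[1, 7], [3], [5]].
Step i=4: Q has 4 at row 3, column 1; remove 5 from row 3 of P and reverse-bump: 5 enters row 2 and ejects 3; 3 enters row 1 and ejects 1. So w(4) = 1. P is now [[3, 7], [5]].
Step i=3: Q has 3 at row 2, column 1; remove 5 from row 2 of P and reverse-bump: 5 enters row 1 and ejects 3. So w(3) = 3. P is now [[5, 7]].
Step i=2: Q has 2 at row 1, column 2; remove that cell from P, ejecting 7. So w(2) = 7. P is now [[5]].
Step i=1: Q has 1 at row 1, column 1; remove that cell from P, ejecting 5. So w(1) = 5. P is now [].

So w = 5 7 3 1 4 6 2.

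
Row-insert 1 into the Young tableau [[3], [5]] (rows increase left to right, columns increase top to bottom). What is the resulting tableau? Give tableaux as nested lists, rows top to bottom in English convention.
In row 1, 1 replaces 3 (the leftmost entry greater than 1); 3 is bumped to row 2. In row 2, 3 replaces 5 (the leftmost entry greater than 3); 5 is bumped to row 3. 5 starts a new row 3. The new tableau is [[1], [3], [5]].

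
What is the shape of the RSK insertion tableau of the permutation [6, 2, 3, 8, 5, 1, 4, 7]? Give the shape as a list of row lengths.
[4, 2, 2]

RSK row insertion gives P = [[1, 3, 4, 7], [2, 5], [6, 8]], which has shape [4, 2, 2].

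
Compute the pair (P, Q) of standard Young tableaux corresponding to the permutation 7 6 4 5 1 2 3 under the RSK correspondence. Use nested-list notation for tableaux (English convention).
Insert each entry of the permutation into P by Schensted row insertion, recording in Q the position of each new cell.

After inserting 7: P = [[7]].
After inserting 6: P = [[6], [7]].
After inserting 4: P = [[4], [6], [7]].
After inserting 5: P = [[4, 5], [6], [7]].
After inserting 1: P = [[1, 5], [4], [6], [7]].
After inserting 2: P = [[1, 2], [4, 5], [6], [7]].
After inserting 3: P = [[1, 2, 3], [4, 5], [6], [7]].

So P = [[1, 2, 3], [4, 5], [6], [7]], Q = [[1, 4, 7], [2, 6], [3], [5]].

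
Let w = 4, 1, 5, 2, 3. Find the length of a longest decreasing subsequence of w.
2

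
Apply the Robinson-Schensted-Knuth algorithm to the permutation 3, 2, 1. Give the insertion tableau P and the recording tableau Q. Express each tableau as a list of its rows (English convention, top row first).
Insert each entry of the permutation into P by Schensted row insertion, recording in Q the position of each new cell.

After inserting 3: P = [[3]].
After inserting 2: P = [[2], [3]].
After inserting 1: P = [[1], [2], [3]].

So P = [[1], [2], [3]], Q = [[1], [2], [3]].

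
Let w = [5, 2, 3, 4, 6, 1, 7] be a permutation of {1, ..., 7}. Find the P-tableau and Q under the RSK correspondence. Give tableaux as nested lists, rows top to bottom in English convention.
P = [[1, 3, 4, 6, 7], [2], [5]], Q = [[1, 3, 4, 5, 7], [2], [6]]

Insert each entry of the permutation into P by Schensted row insertion, recording in Q the position of each new cell.

Insert 5: appended to row 1. P = [[5]].
Insert 2: 2 bumps 5 from row 1; 5 starts row 2. P = [[2], [5]].
Insert 3: appended to row 1. P = [[2, 3], [5]].
Insert 4: appended to row 1. P = [[2, 3, 4], [5]].
Insert 6: appended to row 1. P = [[2, 3, 4, 6], [5]].
Insert 1: 1 bumps 2 from row 1; 2 bumps 5 from row 2; 5 starts row 3. P = [[1, 3, 4, 6], [2], [5]].
Insert 7: appended to row 1. P = [[1, 3, 4, 6, 7], [2], [5]].

So P = [[1, 3, 4, 6, 7], [2], [5]], Q = [[1, 3, 4, 5, 7], [2], [6]].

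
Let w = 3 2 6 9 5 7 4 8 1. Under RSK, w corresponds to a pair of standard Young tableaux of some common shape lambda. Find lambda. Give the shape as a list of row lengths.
[4, 3, 1, 1]

RSK row insertion gives P = [[1, 4, 7, 8], [2, 5, 9], [3], [6]], which has shape [4, 3, 1, 1].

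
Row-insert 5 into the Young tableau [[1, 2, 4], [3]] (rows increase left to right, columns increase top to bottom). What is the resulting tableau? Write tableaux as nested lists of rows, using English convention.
[[1, 2, 4, 5], [3]]

5 is larger than every entry of row 1, so it is appended to row 1. The new tableau is [[1, 2, 4, 5], [3]].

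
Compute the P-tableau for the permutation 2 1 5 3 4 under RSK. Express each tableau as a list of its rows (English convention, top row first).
Insert 2: appended to row 1. P = [[2]].
Insert 1: 1 bumps 2 from row 1; 2 starts row 2. P = [[1], [2]].
Insert 5: appended to row 1. P = [[1, 5], [2]].
Insert 3: 3 bumps 5 from row 1; 5 appends to row 2. P = [[1, 3], [2, 5]].
Insert 4: appended to row 1. P = [[1, 3, 4], [2, 5]].

So P = [[1, 3, 4], [2, 5]].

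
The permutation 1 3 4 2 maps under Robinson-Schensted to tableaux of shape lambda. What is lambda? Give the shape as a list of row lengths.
Row-insert each entry into an empty tableau.

After inserting 1: P = [[1]].
After inserting 3: P = [[1, 3]].
After inserting 4: P = [[1, 3, 4]].
After inserting 2: P = [[1, 2, 4], [3]].

The final insertion tableau P = [[1, 2, 4], [3]] has shape [3, 1].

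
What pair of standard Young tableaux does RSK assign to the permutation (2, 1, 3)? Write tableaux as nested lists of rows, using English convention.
Insert each entry of the permutation into P by Schensted row insertion, recording in Q the position of each new cell.

After inserting 2: P = [[2]].
After inserting 1: P = [[1], [2]].
After inserting 3: P = [[1, 3], [2]].

So P = [[1, 3], [2]], Q = [[1, 3], [2]].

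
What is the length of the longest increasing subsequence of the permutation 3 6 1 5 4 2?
2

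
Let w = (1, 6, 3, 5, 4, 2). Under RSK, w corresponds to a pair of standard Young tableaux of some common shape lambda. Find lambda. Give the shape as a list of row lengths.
[3, 1, 1, 1]

Row-insert each entry into an empty tableau.

After inserting 1: P = [[1]].
After inserting 6: P = [[1, 6]].
After inserting 3: P = [[1, 3], [6]].
After inserting 5: P = [[1, 3, 5], [6]].
After inserting 4: P = [[1, 3, 4], [5], [6]].
After inserting 2: P = [[1, 2, 4], [3], [5], [6]].

The final insertion tableau P = [[1, 2, 4], [3], [5], [6]] has shape [3, 1, 1, 1].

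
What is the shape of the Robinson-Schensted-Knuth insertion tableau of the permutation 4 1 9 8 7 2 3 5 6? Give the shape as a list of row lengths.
[5, 2, 1, 1]

RSK row insertion gives P = [[1, 2, 3, 5, 6], [4, 7], [8], [9]], which has shape [5, 2, 1, 1].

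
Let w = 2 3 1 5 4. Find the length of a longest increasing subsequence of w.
3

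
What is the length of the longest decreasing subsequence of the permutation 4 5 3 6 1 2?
3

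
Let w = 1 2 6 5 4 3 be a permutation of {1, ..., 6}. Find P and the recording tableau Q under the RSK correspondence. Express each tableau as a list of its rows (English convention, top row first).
Insert each entry of the permutation into P by Schensted row insertion, recording in Q the position of each new cell.

Insert 1: appended to row 1. P = [[1]].
Insert 2: appended to row 1. P = [[1, 2]].
Insert 6: appended to row 1. P = [[1, 2, 6]].
Insert 5: 5 bumps 6 from row 1; 6 starts row 2. P = [[1, 2, 5], [6]].
Insert 4: 4 bumps 5 from row 1; 5 bumps 6 from row 2; 6 starts row 3. P = [[1, 2, 4], [5], [6]].
Insert 3: 3 bumps 4 from row 1; 4 bumps 5 from row 2; 5 bumps 6 from row 3; 6 starts row 4. P = [[1, 2, 3], [4], [5], [6]].

So P = [[1, 2, 3], [4], [5], [6]], Q = [[1, 2, 3], [4], [5], [6]].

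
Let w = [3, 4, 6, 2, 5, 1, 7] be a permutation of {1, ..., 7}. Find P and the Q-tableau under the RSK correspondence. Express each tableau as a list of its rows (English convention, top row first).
P = [[1, 4, 5, 7], [2, 6], [3]], Q = [[1, 2, 3, 7], [4, 5], [6]]

Insert each entry of the permutation into P by Schensted row insertion, recording in Q the position of each new cell.

Insert 3: appended to row 1. P = [[3]].
Insert 4: appended to row 1. P = [[3, 4]].
Insert 6: appended to row 1. P = [[3, 4, 6]].
Insert 2: 2 bumps 3 from row 1; 3 starts row 2. P = [[2, 4, 6], [3]].
Insert 5: 5 bumps 6 from row 1; 6 appends to row 2. P = [[2, 4, 5], [3, 6]].
Insert 1: 1 bumps 2 from row 1; 2 bumps 3 from row 2; 3 starts row 3. P = [[1, 4, 5], [2, 6], [3]].
Insert 7: appended to row 1. P = [[1, 4, 5, 7], [2, 6], [3]].

So P = [[1, 4, 5, 7], [2, 6], [3]], Q = [[1, 2, 3, 7], [4, 5], [6]].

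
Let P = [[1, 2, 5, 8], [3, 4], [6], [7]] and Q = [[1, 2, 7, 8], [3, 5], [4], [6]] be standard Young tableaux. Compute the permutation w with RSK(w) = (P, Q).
3 7 6 1 4 2 5 8

Reverse the RSK construction: for i from n down to 1, find the cell of Q containing i, remove the entry at that cell from P, and reverse-bump it up through P; the value ejected from row 1 is w(i).

Step i=8: Q has 8 at row 1, column 4; remove that cell from P, ejecting 8. So w(8) = 8. P is now [[1, 2, 5], [3, 4], [6], [7]].
Step i=7: Q has 7 at row 1, column 3; remove that cell from P, ejecting 5. So w(7) = 5. P is now [[1, 2], [3, 4], [6], [7]].
Step i=6: Q has 6 at row 4, column 1; remove 7 from row 4 of P and reverse-bump: 7 enters row 3 and ejects 6; 6 enters row 2 and ejects 4; 4 enters row 1 and ejects 2. So w(6) = 2. P is now [[1, 4], [3, 6], [7]].
Step i=5: Q has 5 at row 2, column 2; remove 6 from row 2 of P and reverse-bump: 6 enters row 1 and ejects 4. So w(5) = 4. P is now [[1, 6], [3], [7]].
Step i=4: Q has 4 at row 3, column 1; remove 7 from row 3 of P and reverse-bump: 7 enters row 2 and ejects 3; 3 enters row 1 and ejects 1. So w(4) = 1. P is now [[3, 6], [7]].
Step i=3: Q has 3 at row 2, column 1; remove 7 from row 2 of P and reverse-bump: 7 enters row 1 and ejects 6. So w(3) = 6. P is now [[3, 7]].
Step i=2: Q has 2 at row 1, column 2; remove that cell from P, ejecting 7. So w(2) = 7. P is now [[3]].
Step i=1: Q has 1 at row 1, column 1; remove that cell from P, ejecting 3. So w(1) = 3. P is now [].

So w = 3 7 6 1 4 2 5 8.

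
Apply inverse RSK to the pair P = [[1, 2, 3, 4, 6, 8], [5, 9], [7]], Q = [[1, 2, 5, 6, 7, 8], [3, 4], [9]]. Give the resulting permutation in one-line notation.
Reverse the RSK construction: for i from n down to 1, find the cell of Q containing i, remove the entry at that cell from P, and reverse-bump it up through P; the value ejected from row 1 is w(i).

Step i=9: Q has 9 at row 3, column 1; remove 7 from row 3 of P and reverse-bump: 7 enters row 2 and ejects 5; 5 enters row 1 and ejects 4. So w(9) = 4. P is now [[1, 2, 3, 5, 6, 8], [7, 9]].
Step i=8: Q has 8 at row 1, column 6; remove that cell from P, ejecting 8. So w(8) = 8. P is now [[1, 2, 3, 5, 6], [7, 9]].
Step i=7: Q has 7 at row 1, column 5; remove that cell from P, ejecting 6. So w(7) = 6. P is now [[1, 2, 3, 5], [7, 9]].
Step i=6: Q has 6 at row 1, column 4; remove that cell from P, ejecting 5. So w(6) = 5. P is now [[1, 2, 3], [7, 9]].
Step i=5: Q has 5 at row 1, column 3; remove that cell from P, ejecting 3. So w(5) = 3. P is now [[1, 2], [7, 9]].
Step i=4: Q has 4 at row 2, column 2; remove 9 from row 2 of P and reverse-bump: 9 enters row 1 and ejects 2. So w(4) = 2. P is now [[1, 9], [7]].
Step i=3: Q has 3 at row 2, column 1; remove 7 from row 2 of P and reverse-bump: 7 enters row 1 and ejects 1. So w(3) = 1. P is now [[7, 9]].
Step i=2: Q has 2 at row 1, column 2; remove that cell from P, ejecting 9. So w(2) = 9. P is now [[7]].
Step i=1: Q has 1 at row 1, column 1; remove that cell from P, ejecting 7. So w(1) = 7. P is now [].

So w = 7 9 1 2 3 5 6 8 4.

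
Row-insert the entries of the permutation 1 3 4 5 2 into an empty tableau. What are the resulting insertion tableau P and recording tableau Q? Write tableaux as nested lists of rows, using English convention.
P = [[1, 2, 4, 5], [3]], Q = [[1, 2, 3, 4], [5]]

Insert each entry of the permutation into P by Schensted row insertion, recording in Q the position of each new cell.

Insert 1: appended to row 1. P = [[1]].
Insert 3: appended to row 1. P = [[1, 3]].
Insert 4: appended to row 1. P = [[1, 3, 4]].
Insert 5: appended to row 1. P = [[1, 3, 4, 5]].
Insert 2: 2 bumps 3 from row 1; 3 starts row 2. P = [[1, 2, 4, 5], [3]].

So P = [[1, 2, 4, 5], [3]], Q = [[1, 2, 3, 4], [5]].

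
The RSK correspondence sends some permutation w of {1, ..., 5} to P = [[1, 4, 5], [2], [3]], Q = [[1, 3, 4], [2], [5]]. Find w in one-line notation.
3 2 4 5 1

Reverse RSK: for i = n, n-1, ..., 1, locate i in Q, remove the corresponding corner cell from P, and reverse-bump its entry up through P; the value ejected from row 1 is w(i).

So w = 3 2 4 5 1.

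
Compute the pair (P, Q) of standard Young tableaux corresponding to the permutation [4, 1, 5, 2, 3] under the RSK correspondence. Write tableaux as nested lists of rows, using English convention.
Insert each entry of the permutation into P by Schensted row insertion, recording in Q the position of each new cell.

Insert 4: appended to row 1. P = [[4]].
Insert 1: 1 bumps 4 from row 1; 4 starts row 2. P = [[1], [4]].
Insert 5: appended to row 1. P = [[1, 5], [4]].
Insert 2: 2 bumps 5 from row 1; 5 appends to row 2. P = [[1, 2], [4, 5]].
Insert 3: appended to row 1. P = [[1, 2, 3], [4, 5]].

So P = [[1, 2, 3], [4, 5]], Q = [[1, 3, 5], [2, 4]].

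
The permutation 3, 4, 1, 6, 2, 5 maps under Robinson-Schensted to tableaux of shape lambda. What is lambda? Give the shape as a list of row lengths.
[3, 3]

Row-insert each entry into an empty tableau.

After inserting 3: P = [[3]].
After inserting 4: P = [[3, 4]].
After inserting 1: P = [[1, 4], [3]].
After inserting 6: P = [[1, 4, 6], [3]].
After inserting 2: P = [[1, 2, 6], [3, 4]].
After inserting 5: P = [[1, 2, 5], [3, 4, 6]].

The final insertion tableau P = [[1, 2, 5], [3, 4, 6]] has shape [3, 3].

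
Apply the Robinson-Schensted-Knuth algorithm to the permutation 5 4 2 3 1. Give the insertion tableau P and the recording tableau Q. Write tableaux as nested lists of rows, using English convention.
Insert each entry of the permutation into P by Schensted row insertion, recording in Q the position of each new cell.

After inserting 5: P = [[5]].
After inserting 4: P = [[4], [5]].
After inserting 2: P = [[2], [4], [5]].
After inserting 3: P = [[2, 3], [4], [5]].
After inserting 1: P = [[1, 3], [2], [4], [5]].

So P = [[1, 3], [2], [4], [5]], Q = [[1, 4], [2], [3], [5]].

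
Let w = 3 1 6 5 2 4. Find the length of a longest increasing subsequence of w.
3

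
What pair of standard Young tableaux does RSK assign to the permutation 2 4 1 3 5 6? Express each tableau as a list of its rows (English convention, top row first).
P = [[1, 3, 5, 6], [2, 4]], Q = [[1, 2, 5, 6], [3, 4]]

Insert each entry of the permutation into P by Schensted row insertion, recording in Q the position of each new cell.

After inserting 2: P = [[2]].
After inserting 4: P = [[2, 4]].
After inserting 1: P = [[1, 4], [2]].
After inserting 3: P = [[1, 3], [2, 4]].
After inserting 5: P = [[1, 3, 5], [2, 4]].
After inserting 6: P = [[1, 3, 5, 6], [2, 4]].

So P = [[1, 3, 5, 6], [2, 4]], Q = [[1, 2, 5, 6], [3, 4]].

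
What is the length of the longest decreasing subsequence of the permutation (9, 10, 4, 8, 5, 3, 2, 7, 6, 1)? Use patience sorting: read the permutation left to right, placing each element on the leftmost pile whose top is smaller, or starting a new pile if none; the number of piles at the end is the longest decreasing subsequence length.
9: new pile. tops = [9]
10: onto pile 1 (replacing 9). tops = [10]
4: new pile. tops = [10, 4]
8: onto pile 2 (replacing 4). tops = [10, 8]
5: new pile. tops = [10, 8, 5]
3: new pile. tops = [10, 8, 5, 3]
2: new pile. tops = [10, 8, 5, 3, 2]
7: onto pile 3 (replacing 5). tops = [10, 8, 7, 3, 2]
6: onto pile 4 (replacing 3). tops = [10, 8, 7, 6, 2]
1: new pile. tops = [10, 8, 7, 6, 2, 1]

6 piles, so the longest decreasing subsequence has length 6.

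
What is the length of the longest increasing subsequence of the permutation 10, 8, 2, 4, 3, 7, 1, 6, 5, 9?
4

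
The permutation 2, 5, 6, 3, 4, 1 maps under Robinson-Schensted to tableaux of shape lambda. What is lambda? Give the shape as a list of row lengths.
[3, 2, 1]

Row-insert each entry into an empty tableau.

After inserting 2: P = [[2]].
After inserting 5: P = [[2, 5]].
After inserting 6: P = [[2, 5, 6]].
After inserting 3: P = [[2, 3, 6], [5]].
After inserting 4: P = [[2, 3, 4], [5, 6]].
After inserting 1: P = [[1, 3, 4], [2, 6], [5]].

The final insertion tableau P = [[1, 3, 4], [2, 6], [5]] has shape [3, 2, 1].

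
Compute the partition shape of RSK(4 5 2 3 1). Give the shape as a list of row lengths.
[2, 2, 1]

Row-insert each entry into an empty tableau.

After inserting 4: P = [[4]].
After inserting 5: P = [[4, 5]].
After inserting 2: P = [[2, 5], [4]].
After inserting 3: P = [[2, 3], [4, 5]].
After inserting 1: P = [[1, 3], [2, 5], [4]].

The final insertion tableau P = [[1, 3], [2, 5], [4]] has shape [2, 2, 1].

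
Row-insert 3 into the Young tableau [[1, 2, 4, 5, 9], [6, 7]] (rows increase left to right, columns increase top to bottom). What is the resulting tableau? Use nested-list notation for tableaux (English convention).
[[1, 2, 3, 5, 9], [4, 7], [6]]

In row 1, 3 replaces 4 (the leftmost entry greater than 3); 4 is bumped to row 2. In row 2, 4 replaces 6 (the leftmost entry greater than 4); 6 is bumped to row 3. 6 starts a new row 3. The new tableau is [[1, 2, 3, 5, 9], [4, 7], [6]].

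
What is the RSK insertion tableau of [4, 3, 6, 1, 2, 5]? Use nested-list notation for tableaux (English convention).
P = [[1, 2, 5], [3, 6], [4]]

Insert 4: appended to row 1. P = [[4]].
Insert 3: 3 bumps 4 from row 1; 4 starts row 2. P = [[3], [4]].
Insert 6: appended to row 1. P = [[3, 6], [4]].
Insert 1: 1 bumps 3 from row 1; 3 bumps 4 from row 2; 4 starts row 3. P = [[1, 6], [3], [4]].
Insert 2: 2 bumps 6 from row 1; 6 appends to row 2. P = [[1, 2], [3, 6], [4]].
Insert 5: appended to row 1. P = [[1, 2, 5], [3, 6], [4]].

So P = [[1, 2, 5], [3, 6], [4]].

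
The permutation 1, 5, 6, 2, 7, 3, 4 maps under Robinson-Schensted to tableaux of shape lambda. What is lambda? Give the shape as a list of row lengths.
Row-insert each entry into an empty tableau.

After inserting 1: P = [[1]].
After inserting 5: P = [[1, 5]].
After inserting 6: P = [[1, 5, 6]].
After inserting 2: P = [[1, 2, 6], [5]].
After inserting 7: P = [[1, 2, 6, 7], [5]].
After inserting 3: P = [[1, 2, 3, 7], [5, 6]].
After inserting 4: P = [[1, 2, 3, 4], [5, 6, 7]].

The final insertion tableau P = [[1, 2, 3, 4], [5, 6, 7]] has shape [4, 3].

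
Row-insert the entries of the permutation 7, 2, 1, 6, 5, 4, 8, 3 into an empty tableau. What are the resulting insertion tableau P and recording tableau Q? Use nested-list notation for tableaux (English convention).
P = [[1, 3, 8], [2, 4], [5], [6], [7]], Q = [[1, 4, 7], [2, 5], [3], [6], [8]]

Insert each entry of the permutation into P by Schensted row insertion, recording in Q the position of each new cell.

Insert 7: appended to row 1. P = [[7]].
Insert 2: 2 bumps 7 from row 1; 7 starts row 2. P = [[2], [7]].
Insert 1: 1 bumps 2 from row 1; 2 bumps 7 from row 2; 7 starts row 3. P = [[1], [2], [7]].
Insert 6: appended to row 1. P = [[1, 6], [2], [7]].
Insert 5: 5 bumps 6 from row 1; 6 appends to row 2. P = [[1, 5], [2, 6], [7]].
Insert 4: 4 bumps 5 from row 1; 5 bumps 6 from row 2; 6 bumps 7 from row 3; 7 starts row 4. P = [[1, 4], [2, 5], [6], [7]].
Insert 8: appended to row 1. P = [[1, 4, 8], [2, 5], [6], [7]].
Insert 3: 3 bumps 4 from row 1; 4 bumps 5 from row 2; 5 bumps 6 from row 3; 6 bumps 7 from row 4; 7 starts row 5. P = [[1, 3, 8], [2, 4], [5], [6], [7]].

So P = [[1, 3, 8], [2, 4], [5], [6], [7]], Q = [[1, 4, 7], [2, 5], [3], [6], [8]].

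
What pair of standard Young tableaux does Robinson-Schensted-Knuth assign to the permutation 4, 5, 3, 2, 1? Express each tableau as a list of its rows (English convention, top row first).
P = [[1, 5], [2], [3], [4]], Q = [[1, 2], [3], [4], [5]]

Insert each entry of the permutation into P by Schensted row insertion, recording in Q the position of each new cell.

After inserting 4: P = [[4]].
After inserting 5: P = [[4, 5]].
After inserting 3: P = [[3, 5], [4]].
After inserting 2: P = [[2, 5], [3], [4]].
After inserting 1: P = [[1, 5], [2], [3], [4]].

So P = [[1, 5], [2], [3], [4]], Q = [[1, 2], [3], [4], [5]].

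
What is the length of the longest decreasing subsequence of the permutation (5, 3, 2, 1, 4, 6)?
4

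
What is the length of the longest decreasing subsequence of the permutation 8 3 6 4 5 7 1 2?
4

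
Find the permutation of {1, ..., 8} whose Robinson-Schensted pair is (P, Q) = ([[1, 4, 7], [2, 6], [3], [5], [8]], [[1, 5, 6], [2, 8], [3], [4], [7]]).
8 5 3 2 6 7 1 4

Reverse the RSK construction: for i from n down to 1, find the cell of Q containing i, remove the entry at that cell from P, and reverse-bump it up through P; the value ejected from row 1 is w(i).

Step i=8: Q has 8 at row 2, column 2; remove 6 from row 2 of P and reverse-bump: 6 enters row 1 and ejects 4. So w(8) = 4. P is now [[1, 6, 7], [2], [3], [5], [8]].
Step i=7: Q has 7 at row 5, column 1; remove 8 from row 5 of P and reverse-bump: 8 enters row 4 and ejects 5; 5 enters row 3 and ejects 3; 3 enters row 2 and ejects 2; 2 enters row 1 and ejects 1. So w(7) = 1. P is now [[2, 6, 7], [3], [5], [8]].
Step i=6: Q has 6 at row 1, column 3; remove that cell from P, ejecting 7. So w(6) = 7. P is now [[2, 6], [3], [5], [8]].
Step i=5: Q has 5 at row 1, column 2; remove that cell from P, ejecting 6. So w(5) = 6. P is now [[2], [3], [5], [8]].
Step i=4: Q has 4 at row 4, column 1; remove 8 from row 4 of P and reverse-bump: 8 enters row 3 and ejects 5; 5 enters row 2 and ejects 3; 3 enters row 1 and ejects 2. So w(4) = 2. P is now [[3], [5], [8]].
Step i=3: Q has 3 at row 3, column 1; remove 8 from row 3 of P and reverse-bump: 8 enters row 2 and ejects 5; 5 enters row 1 and ejects 3. So w(3) = 3. P is now [[5], [8]].
Step i=2: Q has 2 at row 2, column 1; remove 8 from row 2 of P and reverse-bump: 8 enters row 1 and ejects 5. So w(2) = 5. P is now [[8]].
Step i=1: Q has 1 at row 1, column 1; remove that cell from P, ejecting 8. So w(1) = 8. P is now [].

So w = 8 5 3 2 6 7 1 4.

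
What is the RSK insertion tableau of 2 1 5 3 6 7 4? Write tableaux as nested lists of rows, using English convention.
After inserting 2: P = [[2]].
After inserting 1: P = [[1], [2]].
After inserting 5: P = [[1, 5], [2]].
After inserting 3: P = [[1, 3], [2, 5]].
After inserting 6: P = [[1, 3, 6], [2, 5]].
After inserting 7: P = [[1, 3, 6, 7], [2, 5]].
After inserting 4: P = [[1, 3, 4, 7], [2, 5, 6]].

So P = [[1, 3, 4, 7], [2, 5, 6]].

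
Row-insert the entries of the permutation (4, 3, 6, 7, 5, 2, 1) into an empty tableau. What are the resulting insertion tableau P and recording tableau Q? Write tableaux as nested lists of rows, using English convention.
P = [[1, 5, 7], [2, 6], [3], [4]], Q = [[1, 3, 4], [2, 5], [6], [7]]

Insert each entry of the permutation into P by Schensted row insertion, recording in Q the position of each new cell.

Insert 4: appended to row 1. P = [[4]], Q = [[1]].
Insert 3: 3 bumps 4 from row 1; 4 starts row 2. P = [[3], [4]], Q = [[1], [2]].
Insert 6: appended to row 1. P = [[3, 6], [4]], Q = [[1, 3], [2]].
Insert 7: appended to row 1. P = [[3, 6, 7], [4]], Q = [[1, 3, 4], [2]].
Insert 5: 5 bumps 6 from row 1; 6 appends to row 2. P = [[3, 5, 7], [4, 6]], Q = [[1, 3, 4], [2, 5]].
Insert 2: 2 bumps 3 from row 1; 3 bumps 4 from row 2; 4 starts row 3. P = [[2, 5, 7], [3, 6], [4]], Q = [[1, 3, 4], [2, 5], [6]].
Insert 1: 1 bumps 2 from row 1; 2 bumps 3 from row 2; 3 bumps 4 from row 3; 4 starts row 4. P = [[1, 5, 7], [2, 6], [3], [4]], Q = [[1, 3, 4], [2, 5], [6], [7]].

So P = [[1, 5, 7], [2, 6], [3], [4]], Q = [[1, 3, 4], [2, 5], [6], [7]].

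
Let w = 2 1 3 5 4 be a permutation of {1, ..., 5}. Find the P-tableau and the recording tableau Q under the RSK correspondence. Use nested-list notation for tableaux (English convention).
P = [[1, 3, 4], [2, 5]], Q = [[1, 3, 4], [2, 5]]

Insert each entry of the permutation into P by Schensted row insertion, recording in Q the position of each new cell.

Insert 2: appended to row 1. P = [[2]], Q = [[1]].
Insert 1: 1 bumps 2 from row 1; 2 starts row 2. P = [[1], [2]], Q = [[1], [2]].
Insert 3: appended to row 1. P = [[1, 3], [2]], Q = [[1, 3], [2]].
Insert 5: appended to row 1. P = [[1, 3, 5], [2]], Q = [[1, 3, 4], [2]].
Insert 4: 4 bumps 5 from row 1; 5 appends to row 2. P = [[1, 3, 4], [2, 5]], Q = [[1, 3, 4], [2, 5]].

So P = [[1, 3, 4], [2, 5]], Q = [[1, 3, 4], [2, 5]].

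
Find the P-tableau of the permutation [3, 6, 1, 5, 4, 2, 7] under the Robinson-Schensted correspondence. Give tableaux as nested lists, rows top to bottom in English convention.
Insert 3: appended to row 1. P = [[3]].
Insert 6: appended to row 1. P = [[3, 6]].
Insert 1: 1 bumps 3 from row 1; 3 starts row 2. P = [[1, 6], [3]].
Insert 5: 5 bumps 6 from row 1; 6 appends to row 2. P = [[1, 5], [3, 6]].
Insert 4: 4 bumps 5 from row 1; 5 bumps 6 from row 2; 6 starts row 3. P = [[1, 4], [3, 5], [6]].
Insert 2: 2 bumps 4 from row 1; 4 bumps 5 from row 2; 5 bumps 6 from row 3; 6 starts row 4. P = [[1, 2], [3, 4], [5], [6]].
Insert 7: appended to row 1. P = [[1, 2, 7], [3, 4], [5], [6]].

So P = [[1, 2, 7], [3, 4], [5], [6]].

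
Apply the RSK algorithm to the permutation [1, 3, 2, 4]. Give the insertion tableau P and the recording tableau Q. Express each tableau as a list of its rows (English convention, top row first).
Insert each entry of the permutation into P by Schensted row insertion, recording in Q the position of each new cell.

Insert 1: appended to row 1. P = [[1]], Q = [[1]].
Insert 3: appended to row 1. P = [[1, 3]], Q = [[1, 2]].
Insert 2: 2 bumps 3 from row 1; 3 starts row 2. P = [[1, 2], [3]], Q = [[1, 2], [3]].
Insert 4: appended to row 1. P = [[1, 2, 4], [3]], Q = [[1, 2, 4], [3]].

So P = [[1, 2, 4], [3]], Q = [[1, 2, 4], [3]].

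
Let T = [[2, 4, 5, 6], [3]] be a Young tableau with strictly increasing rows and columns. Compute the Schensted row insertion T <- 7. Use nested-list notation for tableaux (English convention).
[[2, 4, 5, 6, 7], [3]]

7 is larger than every entry of row 1, so it is appended to row 1. The new tableau is [[2, 4, 5, 6, 7], [3]].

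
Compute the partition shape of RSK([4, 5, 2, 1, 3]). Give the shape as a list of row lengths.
[2, 2, 1]

Row-insert each entry into an empty tableau.

After inserting 4: P = [[4]].
After inserting 5: P = [[4, 5]].
After inserting 2: P = [[2, 5], [4]].
After inserting 1: P = [[1, 5], [2], [4]].
After inserting 3: P = [[1, 3], [2, 5], [4]].

The final insertion tableau P = [[1, 3], [2, 5], [4]] has shape [2, 2, 1].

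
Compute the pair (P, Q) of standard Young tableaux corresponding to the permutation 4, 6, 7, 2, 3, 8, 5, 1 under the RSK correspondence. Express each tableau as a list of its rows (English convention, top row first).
Insert each entry of the permutation into P by Schensted row insertion, recording in Q the position of each new cell.

After inserting 4: P = [[4]].
After inserting 6: P = [[4, 6]].
After inserting 7: P = [[4, 6, 7]].
After inserting 2: P = [[2, 6, 7], [4]].
After inserting 3: P = [[2, 3, 7], [4, 6]].
After inserting 8: P = [[2, 3, 7, 8], [4, 6]].
After inserting 5: P = [[2, 3, 5, 8], [4, 6, 7]].
After inserting 1: P = [[1, 3, 5, 8], [2, 6, 7], [4]].

So P = [[1, 3, 5, 8], [2, 6, 7], [4]], Q = [[1, 2, 3, 6], [4, 5, 7], [8]].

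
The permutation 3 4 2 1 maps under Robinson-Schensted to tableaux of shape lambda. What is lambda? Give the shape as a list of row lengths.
Row-insert each entry into an empty tableau.

After inserting 3: P = [[3]].
After inserting 4: P = [[3, 4]].
After inserting 2: P = [[2, 4], [3]].
After inserting 1: P = [[1, 4], [2], [3]].

The final insertion tableau P = [[1, 4], [2], [3]] has shape [2, 1, 1].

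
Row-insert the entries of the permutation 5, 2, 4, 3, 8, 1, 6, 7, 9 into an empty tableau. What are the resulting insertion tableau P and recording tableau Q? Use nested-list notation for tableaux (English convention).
Insert each entry of the permutation into P by Schensted row insertion, recording in Q the position of each new cell.

Insert 5: appended to row 1. P = [[5]].
Insert 2: 2 bumps 5 from row 1; 5 starts row 2. P = [[2], [5]].
Insert 4: appended to row 1. P = [[2, 4], [5]].
Insert 3: 3 bumps 4 from row 1; 4 bumps 5 from row 2; 5 starts row 3. P = [[2, 3], [4], [5]].
Insert 8: appended to row 1. P = [[2, 3, 8], [4], [5]].
Insert 1: 1 bumps 2 from row 1; 2 bumps 4 from row 2; 4 bumps 5 from row 3; 5 starts row 4. P = [[1, 3, 8], [2], [4], [5]].
Insert 6: 6 bumps 8 from row 1; 8 appends to row 2. P = [[1, 3, 6], [2, 8], [4], [5]].
Insert 7: appended to row 1. P = [[1, 3, 6, 7], [2, 8], [4], [5]].
Insert 9: appended to row 1. P = [[1, 3, 6, 7, 9], [2, 8], [4], [5]].

So P = [[1, 3, 6, 7, 9], [2, 8], [4], [5]], Q = [[1, 3, 5, 8, 9], [2, 7], [4], [6]].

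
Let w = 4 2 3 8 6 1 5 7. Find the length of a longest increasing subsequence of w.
4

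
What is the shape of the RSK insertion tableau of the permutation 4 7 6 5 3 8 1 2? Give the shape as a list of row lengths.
Row-insert each entry into an empty tableau.

After inserting 4: P = [[4]].
After inserting 7: P = [[4, 7]].
After inserting 6: P = [[4, 6], [7]].
After inserting 5: P = [[4, 5], [6], [7]].
After inserting 3: P = [[3, 5], [4], [6], [7]].
After inserting 8: P = [[3, 5, 8], [4], [6], [7]].
After inserting 1: P = [[1, 5, 8], [3], [4], [6], [7]].
After inserting 2: P = [[1, 2, 8], [3, 5], [4], [6], [7]].

The final insertion tableau P = [[1, 2, 8], [3, 5], [4], [6], [7]] has shape [3, 2, 1, 1, 1].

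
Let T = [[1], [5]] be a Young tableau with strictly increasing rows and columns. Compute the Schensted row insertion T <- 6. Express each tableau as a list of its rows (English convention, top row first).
[[1, 6], [5]]

6 is larger than every entry of row 1, so it is appended to row 1. The new tableau is [[1, 6], [5]].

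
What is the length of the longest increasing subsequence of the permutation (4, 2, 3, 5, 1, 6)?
4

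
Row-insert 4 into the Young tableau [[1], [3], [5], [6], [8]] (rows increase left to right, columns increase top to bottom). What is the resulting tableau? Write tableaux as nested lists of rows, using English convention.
4 is larger than every entry of row 1, so it is appended to row 1. The new tableau is [[1, 4], [3], [5], [6], [8]].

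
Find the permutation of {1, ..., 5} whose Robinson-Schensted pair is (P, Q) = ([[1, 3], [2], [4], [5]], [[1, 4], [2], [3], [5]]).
Reverse the RSK construction: for i from n down to 1, find the cell of Q containing i, remove the entry at that cell from P, and reverse-bump it up through P; the value ejected from row 1 is w(i).

Step i=5: Q has 5 at row 4, column 1; remove 5 from row 4 of P and reverse-bump: 5 enters row 3 and ejects 4; 4 enters row 2 and ejects 2; 2 enters row 1 and ejects 1. So w(5) = 1. P is now [[2, 3], [4], [5]].
Step i=4: Q has 4 at row 1, column 2; remove that cell from P, ejecting 3. So w(4) = 3. P is now [[2], [4], [5]].
Step i=3: Q has 3 at row 3, column 1; remove 5 from row 3 of P and reverse-bump: 5 enters row 2 and ejects 4; 4 enters row 1 and ejects 2. So w(3) = 2. P is now [[4], [5]].
Step i=2: Q has 2 at row 2, column 1; remove 5 from row 2 of P and reverse-bump: 5 enters row 1 and ejects 4. So w(2) = 4. P is now [[5]].
Step i=1: Q has 1 at row 1, column 1; remove that cell from P, ejecting 5. So w(1) = 5. P is now [].

So w = 5 4 2 3 1.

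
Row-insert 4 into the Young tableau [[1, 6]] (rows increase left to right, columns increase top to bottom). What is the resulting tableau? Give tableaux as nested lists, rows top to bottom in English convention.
[[1, 4], [6]]

In row 1, 4 replaces 6 (the leftmost entry greater than 4); 6 is bumped to row 2. 6 starts a new row 2. The new tableau is [[1, 4], [6]].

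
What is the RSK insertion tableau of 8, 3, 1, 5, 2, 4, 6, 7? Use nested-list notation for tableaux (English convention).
After inserting 8: P = [[8]].
After inserting 3: P = [[3], [8]].
After inserting 1: P = [[1], [3], [8]].
After inserting 5: P = [[1, 5], [3], [8]].
After inserting 2: P = [[1, 2], [3, 5], [8]].
After inserting 4: P = [[1, 2, 4], [3, 5], [8]].
After inserting 6: P = [[1, 2, 4, 6], [3, 5], [8]].
After inserting 7: P = [[1, 2, 4, 6, 7], [3, 5], [8]].

So P = [[1, 2, 4, 6, 7], [3, 5], [8]].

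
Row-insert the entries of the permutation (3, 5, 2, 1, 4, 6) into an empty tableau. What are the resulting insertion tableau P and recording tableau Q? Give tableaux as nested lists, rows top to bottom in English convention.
Insert each entry of the permutation into P by Schensted row insertion, recording in Q the position of each new cell.

Insert 3: appended to row 1. P = [[3]].
Insert 5: appended to row 1. P = [[3, 5]].
Insert 2: 2 bumps 3 from row 1; 3 starts row 2. P = [[2, 5], [3]].
Insert 1: 1 bumps 2 from row 1; 2 bumps 3 from row 2; 3 starts row 3. P = [[1, 5], [2], [3]].
Insert 4: 4 bumps 5 from row 1; 5 appends to row 2. P = [[1, 4], [2, 5], [3]].
Insert 6: appended to row 1. P = [[1, 4, 6], [2, 5], [3]].

So P = [[1, 4, 6], [2, 5], [3]], Q = [[1, 2, 6], [3, 5], [4]].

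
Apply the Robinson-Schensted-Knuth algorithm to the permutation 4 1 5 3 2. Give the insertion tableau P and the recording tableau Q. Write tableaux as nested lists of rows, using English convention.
Insert each entry of the permutation into P by Schensted row insertion, recording in Q the position of each new cell.

Insert 4: appended to row 1. P = [[4]], Q = [[1]].
Insert 1: 1 bumps 4 from row 1; 4 starts row 2. P = [[1], [4]], Q = [[1], [2]].
Insert 5: appended to row 1. P = [[1, 5], [4]], Q = [[1, 3], [2]].
Insert 3: 3 bumps 5 from row 1; 5 appends to row 2. P = [[1, 3], [4, 5]], Q = [[1, 3], [2, 4]].
Insert 2: 2 bumps 3 from row 1; 3 bumps 4 from row 2; 4 starts row 3. P = [[1, 2], [3, 5], [4]], Q = [[1, 3], [2, 4], [5]].

So P = [[1, 2], [3, 5], [4]], Q = [[1, 3], [2, 4], [5]].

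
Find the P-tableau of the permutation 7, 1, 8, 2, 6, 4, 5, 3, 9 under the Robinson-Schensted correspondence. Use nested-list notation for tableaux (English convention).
P = [[1, 2, 3, 5, 9], [4, 8], [6], [7]]

Insert 7: appended to row 1. P = [[7]].
Insert 1: 1 bumps 7 from row 1; 7 starts row 2. P = [[1], [7]].
Insert 8: appended to row 1. P = [[1, 8], [7]].
Insert 2: 2 bumps 8 from row 1; 8 appends to row 2. P = [[1, 2], [7, 8]].
Insert 6: appended to row 1. P = [[1, 2, 6], [7, 8]].
Insert 4: 4 bumps 6 from row 1; 6 bumps 7 from row 2; 7 starts row 3. P = [[1, 2, 4], [6, 8], [7]].
Insert 5: appended to row 1. P = [[1, 2, 4, 5], [6, 8], [7]].
Insert 3: 3 bumps 4 from row 1; 4 bumps 6 from row 2; 6 bumps 7 from row 3; 7 starts row 4. P = [[1, 2, 3, 5], [4, 8], [6], [7]].
Insert 9: appended to row 1. P = [[1, 2, 3, 5, 9], [4, 8], [6], [7]].

So P = [[1, 2, 3, 5, 9], [4, 8], [6], [7]].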